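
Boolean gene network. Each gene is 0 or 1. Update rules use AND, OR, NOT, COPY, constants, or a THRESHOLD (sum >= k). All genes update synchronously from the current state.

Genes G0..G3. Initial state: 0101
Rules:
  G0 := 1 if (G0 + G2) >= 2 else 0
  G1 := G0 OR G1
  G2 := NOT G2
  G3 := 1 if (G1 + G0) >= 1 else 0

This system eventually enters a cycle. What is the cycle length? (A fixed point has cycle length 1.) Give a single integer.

Step 0: 0101
Step 1: G0=(0+0>=2)=0 G1=G0|G1=0|1=1 G2=NOT G2=NOT 0=1 G3=(1+0>=1)=1 -> 0111
Step 2: G0=(0+1>=2)=0 G1=G0|G1=0|1=1 G2=NOT G2=NOT 1=0 G3=(1+0>=1)=1 -> 0101
State from step 2 equals state from step 0 -> cycle length 2

Answer: 2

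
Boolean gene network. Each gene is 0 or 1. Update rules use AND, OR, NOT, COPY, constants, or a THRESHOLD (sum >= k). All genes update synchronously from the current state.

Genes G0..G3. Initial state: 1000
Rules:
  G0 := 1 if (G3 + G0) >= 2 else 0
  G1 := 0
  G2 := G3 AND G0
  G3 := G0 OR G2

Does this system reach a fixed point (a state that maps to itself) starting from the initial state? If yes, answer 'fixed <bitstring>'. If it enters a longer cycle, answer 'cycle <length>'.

Answer: fixed 0000

Derivation:
Step 0: 1000
Step 1: G0=(0+1>=2)=0 G1=0(const) G2=G3&G0=0&1=0 G3=G0|G2=1|0=1 -> 0001
Step 2: G0=(1+0>=2)=0 G1=0(const) G2=G3&G0=1&0=0 G3=G0|G2=0|0=0 -> 0000
Step 3: G0=(0+0>=2)=0 G1=0(const) G2=G3&G0=0&0=0 G3=G0|G2=0|0=0 -> 0000
Fixed point reached at step 2: 0000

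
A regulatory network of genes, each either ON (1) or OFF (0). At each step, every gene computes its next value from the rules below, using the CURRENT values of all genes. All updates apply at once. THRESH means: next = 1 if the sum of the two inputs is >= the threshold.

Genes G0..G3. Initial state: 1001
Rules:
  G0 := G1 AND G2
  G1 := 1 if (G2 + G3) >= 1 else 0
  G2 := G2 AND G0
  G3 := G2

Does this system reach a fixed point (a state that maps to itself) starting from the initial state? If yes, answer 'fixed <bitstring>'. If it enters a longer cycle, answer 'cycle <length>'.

Step 0: 1001
Step 1: G0=G1&G2=0&0=0 G1=(0+1>=1)=1 G2=G2&G0=0&1=0 G3=G2=0 -> 0100
Step 2: G0=G1&G2=1&0=0 G1=(0+0>=1)=0 G2=G2&G0=0&0=0 G3=G2=0 -> 0000
Step 3: G0=G1&G2=0&0=0 G1=(0+0>=1)=0 G2=G2&G0=0&0=0 G3=G2=0 -> 0000
Fixed point reached at step 2: 0000

Answer: fixed 0000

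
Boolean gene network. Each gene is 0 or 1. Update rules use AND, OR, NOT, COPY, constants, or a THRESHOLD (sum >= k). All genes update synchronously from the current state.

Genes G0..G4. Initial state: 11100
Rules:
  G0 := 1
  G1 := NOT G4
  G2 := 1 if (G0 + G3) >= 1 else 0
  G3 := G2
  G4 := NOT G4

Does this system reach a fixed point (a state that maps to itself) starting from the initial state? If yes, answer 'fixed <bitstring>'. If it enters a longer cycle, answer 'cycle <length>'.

Answer: cycle 2

Derivation:
Step 0: 11100
Step 1: G0=1(const) G1=NOT G4=NOT 0=1 G2=(1+0>=1)=1 G3=G2=1 G4=NOT G4=NOT 0=1 -> 11111
Step 2: G0=1(const) G1=NOT G4=NOT 1=0 G2=(1+1>=1)=1 G3=G2=1 G4=NOT G4=NOT 1=0 -> 10110
Step 3: G0=1(const) G1=NOT G4=NOT 0=1 G2=(1+1>=1)=1 G3=G2=1 G4=NOT G4=NOT 0=1 -> 11111
Cycle of length 2 starting at step 1 -> no fixed point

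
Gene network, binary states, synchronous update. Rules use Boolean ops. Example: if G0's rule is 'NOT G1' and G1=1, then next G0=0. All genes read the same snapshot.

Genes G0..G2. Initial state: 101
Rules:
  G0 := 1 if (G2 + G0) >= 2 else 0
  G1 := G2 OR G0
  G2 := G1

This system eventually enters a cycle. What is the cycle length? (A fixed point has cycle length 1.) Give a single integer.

Answer: 1

Derivation:
Step 0: 101
Step 1: G0=(1+1>=2)=1 G1=G2|G0=1|1=1 G2=G1=0 -> 110
Step 2: G0=(0+1>=2)=0 G1=G2|G0=0|1=1 G2=G1=1 -> 011
Step 3: G0=(1+0>=2)=0 G1=G2|G0=1|0=1 G2=G1=1 -> 011
State from step 3 equals state from step 2 -> cycle length 1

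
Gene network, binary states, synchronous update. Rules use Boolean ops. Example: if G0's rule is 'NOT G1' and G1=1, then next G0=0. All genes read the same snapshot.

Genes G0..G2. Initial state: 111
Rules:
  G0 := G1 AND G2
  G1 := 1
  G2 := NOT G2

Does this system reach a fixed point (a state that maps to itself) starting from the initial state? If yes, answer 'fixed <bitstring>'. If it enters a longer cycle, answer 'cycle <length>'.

Answer: cycle 2

Derivation:
Step 0: 111
Step 1: G0=G1&G2=1&1=1 G1=1(const) G2=NOT G2=NOT 1=0 -> 110
Step 2: G0=G1&G2=1&0=0 G1=1(const) G2=NOT G2=NOT 0=1 -> 011
Step 3: G0=G1&G2=1&1=1 G1=1(const) G2=NOT G2=NOT 1=0 -> 110
Cycle of length 2 starting at step 1 -> no fixed point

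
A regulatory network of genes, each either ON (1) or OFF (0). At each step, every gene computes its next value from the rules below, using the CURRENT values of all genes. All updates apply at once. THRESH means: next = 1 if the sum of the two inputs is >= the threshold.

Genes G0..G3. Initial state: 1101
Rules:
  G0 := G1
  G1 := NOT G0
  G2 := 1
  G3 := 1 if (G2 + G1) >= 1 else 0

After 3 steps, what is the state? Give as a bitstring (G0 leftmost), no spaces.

Step 1: G0=G1=1 G1=NOT G0=NOT 1=0 G2=1(const) G3=(0+1>=1)=1 -> 1011
Step 2: G0=G1=0 G1=NOT G0=NOT 1=0 G2=1(const) G3=(1+0>=1)=1 -> 0011
Step 3: G0=G1=0 G1=NOT G0=NOT 0=1 G2=1(const) G3=(1+0>=1)=1 -> 0111

0111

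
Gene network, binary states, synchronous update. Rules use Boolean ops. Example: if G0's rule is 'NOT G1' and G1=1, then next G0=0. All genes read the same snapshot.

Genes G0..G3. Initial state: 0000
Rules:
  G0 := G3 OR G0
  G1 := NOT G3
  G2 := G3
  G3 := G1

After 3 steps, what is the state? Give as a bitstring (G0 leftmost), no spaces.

Step 1: G0=G3|G0=0|0=0 G1=NOT G3=NOT 0=1 G2=G3=0 G3=G1=0 -> 0100
Step 2: G0=G3|G0=0|0=0 G1=NOT G3=NOT 0=1 G2=G3=0 G3=G1=1 -> 0101
Step 3: G0=G3|G0=1|0=1 G1=NOT G3=NOT 1=0 G2=G3=1 G3=G1=1 -> 1011

1011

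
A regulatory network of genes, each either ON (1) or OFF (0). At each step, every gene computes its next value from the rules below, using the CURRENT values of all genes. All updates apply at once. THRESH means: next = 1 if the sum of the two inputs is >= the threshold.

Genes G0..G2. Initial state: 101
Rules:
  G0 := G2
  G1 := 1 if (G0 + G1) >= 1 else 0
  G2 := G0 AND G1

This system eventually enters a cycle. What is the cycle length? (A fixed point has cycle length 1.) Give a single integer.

Answer: 2

Derivation:
Step 0: 101
Step 1: G0=G2=1 G1=(1+0>=1)=1 G2=G0&G1=1&0=0 -> 110
Step 2: G0=G2=0 G1=(1+1>=1)=1 G2=G0&G1=1&1=1 -> 011
Step 3: G0=G2=1 G1=(0+1>=1)=1 G2=G0&G1=0&1=0 -> 110
State from step 3 equals state from step 1 -> cycle length 2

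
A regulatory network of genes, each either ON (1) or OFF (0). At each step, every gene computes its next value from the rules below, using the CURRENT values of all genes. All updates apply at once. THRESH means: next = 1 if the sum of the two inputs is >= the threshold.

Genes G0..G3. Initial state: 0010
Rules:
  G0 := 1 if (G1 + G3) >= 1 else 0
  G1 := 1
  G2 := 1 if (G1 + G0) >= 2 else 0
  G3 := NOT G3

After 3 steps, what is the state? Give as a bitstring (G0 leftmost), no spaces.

Step 1: G0=(0+0>=1)=0 G1=1(const) G2=(0+0>=2)=0 G3=NOT G3=NOT 0=1 -> 0101
Step 2: G0=(1+1>=1)=1 G1=1(const) G2=(1+0>=2)=0 G3=NOT G3=NOT 1=0 -> 1100
Step 3: G0=(1+0>=1)=1 G1=1(const) G2=(1+1>=2)=1 G3=NOT G3=NOT 0=1 -> 1111

1111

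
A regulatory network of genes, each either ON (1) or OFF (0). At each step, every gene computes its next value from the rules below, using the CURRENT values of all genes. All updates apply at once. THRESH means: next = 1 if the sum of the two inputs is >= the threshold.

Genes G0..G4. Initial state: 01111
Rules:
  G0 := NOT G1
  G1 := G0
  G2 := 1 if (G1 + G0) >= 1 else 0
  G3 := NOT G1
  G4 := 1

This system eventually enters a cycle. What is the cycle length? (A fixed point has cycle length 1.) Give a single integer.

Step 0: 01111
Step 1: G0=NOT G1=NOT 1=0 G1=G0=0 G2=(1+0>=1)=1 G3=NOT G1=NOT 1=0 G4=1(const) -> 00101
Step 2: G0=NOT G1=NOT 0=1 G1=G0=0 G2=(0+0>=1)=0 G3=NOT G1=NOT 0=1 G4=1(const) -> 10011
Step 3: G0=NOT G1=NOT 0=1 G1=G0=1 G2=(0+1>=1)=1 G3=NOT G1=NOT 0=1 G4=1(const) -> 11111
Step 4: G0=NOT G1=NOT 1=0 G1=G0=1 G2=(1+1>=1)=1 G3=NOT G1=NOT 1=0 G4=1(const) -> 01101
Step 5: G0=NOT G1=NOT 1=0 G1=G0=0 G2=(1+0>=1)=1 G3=NOT G1=NOT 1=0 G4=1(const) -> 00101
State from step 5 equals state from step 1 -> cycle length 4

Answer: 4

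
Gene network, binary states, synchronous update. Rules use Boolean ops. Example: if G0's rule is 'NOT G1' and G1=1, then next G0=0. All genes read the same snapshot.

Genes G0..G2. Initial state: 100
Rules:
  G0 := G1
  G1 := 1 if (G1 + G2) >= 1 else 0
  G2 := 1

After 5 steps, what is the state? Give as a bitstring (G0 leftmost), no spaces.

Step 1: G0=G1=0 G1=(0+0>=1)=0 G2=1(const) -> 001
Step 2: G0=G1=0 G1=(0+1>=1)=1 G2=1(const) -> 011
Step 3: G0=G1=1 G1=(1+1>=1)=1 G2=1(const) -> 111
Step 4: G0=G1=1 G1=(1+1>=1)=1 G2=1(const) -> 111
Step 5: G0=G1=1 G1=(1+1>=1)=1 G2=1(const) -> 111

111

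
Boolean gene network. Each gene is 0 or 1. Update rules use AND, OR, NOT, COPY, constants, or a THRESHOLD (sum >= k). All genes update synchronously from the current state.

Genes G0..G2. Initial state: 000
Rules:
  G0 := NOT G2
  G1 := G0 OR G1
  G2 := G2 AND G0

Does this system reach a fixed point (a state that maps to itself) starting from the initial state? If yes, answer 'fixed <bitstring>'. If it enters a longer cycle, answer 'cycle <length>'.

Answer: fixed 110

Derivation:
Step 0: 000
Step 1: G0=NOT G2=NOT 0=1 G1=G0|G1=0|0=0 G2=G2&G0=0&0=0 -> 100
Step 2: G0=NOT G2=NOT 0=1 G1=G0|G1=1|0=1 G2=G2&G0=0&1=0 -> 110
Step 3: G0=NOT G2=NOT 0=1 G1=G0|G1=1|1=1 G2=G2&G0=0&1=0 -> 110
Fixed point reached at step 2: 110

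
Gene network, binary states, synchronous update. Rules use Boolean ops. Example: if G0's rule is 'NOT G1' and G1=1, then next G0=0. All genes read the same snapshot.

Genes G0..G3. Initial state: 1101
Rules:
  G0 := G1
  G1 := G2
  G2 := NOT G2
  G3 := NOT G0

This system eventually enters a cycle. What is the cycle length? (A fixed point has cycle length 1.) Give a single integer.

Answer: 2

Derivation:
Step 0: 1101
Step 1: G0=G1=1 G1=G2=0 G2=NOT G2=NOT 0=1 G3=NOT G0=NOT 1=0 -> 1010
Step 2: G0=G1=0 G1=G2=1 G2=NOT G2=NOT 1=0 G3=NOT G0=NOT 1=0 -> 0100
Step 3: G0=G1=1 G1=G2=0 G2=NOT G2=NOT 0=1 G3=NOT G0=NOT 0=1 -> 1011
Step 4: G0=G1=0 G1=G2=1 G2=NOT G2=NOT 1=0 G3=NOT G0=NOT 1=0 -> 0100
State from step 4 equals state from step 2 -> cycle length 2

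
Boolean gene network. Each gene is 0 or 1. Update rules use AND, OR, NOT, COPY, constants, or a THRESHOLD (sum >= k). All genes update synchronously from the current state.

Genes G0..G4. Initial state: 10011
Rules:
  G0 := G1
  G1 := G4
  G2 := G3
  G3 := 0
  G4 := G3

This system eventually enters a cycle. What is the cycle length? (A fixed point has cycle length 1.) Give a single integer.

Answer: 1

Derivation:
Step 0: 10011
Step 1: G0=G1=0 G1=G4=1 G2=G3=1 G3=0(const) G4=G3=1 -> 01101
Step 2: G0=G1=1 G1=G4=1 G2=G3=0 G3=0(const) G4=G3=0 -> 11000
Step 3: G0=G1=1 G1=G4=0 G2=G3=0 G3=0(const) G4=G3=0 -> 10000
Step 4: G0=G1=0 G1=G4=0 G2=G3=0 G3=0(const) G4=G3=0 -> 00000
Step 5: G0=G1=0 G1=G4=0 G2=G3=0 G3=0(const) G4=G3=0 -> 00000
State from step 5 equals state from step 4 -> cycle length 1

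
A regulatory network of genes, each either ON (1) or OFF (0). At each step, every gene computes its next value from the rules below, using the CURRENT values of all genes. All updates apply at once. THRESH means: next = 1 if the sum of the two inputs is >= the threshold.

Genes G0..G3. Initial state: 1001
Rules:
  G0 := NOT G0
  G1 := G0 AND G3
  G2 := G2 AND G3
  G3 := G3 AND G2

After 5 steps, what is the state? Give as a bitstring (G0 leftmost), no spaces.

Step 1: G0=NOT G0=NOT 1=0 G1=G0&G3=1&1=1 G2=G2&G3=0&1=0 G3=G3&G2=1&0=0 -> 0100
Step 2: G0=NOT G0=NOT 0=1 G1=G0&G3=0&0=0 G2=G2&G3=0&0=0 G3=G3&G2=0&0=0 -> 1000
Step 3: G0=NOT G0=NOT 1=0 G1=G0&G3=1&0=0 G2=G2&G3=0&0=0 G3=G3&G2=0&0=0 -> 0000
Step 4: G0=NOT G0=NOT 0=1 G1=G0&G3=0&0=0 G2=G2&G3=0&0=0 G3=G3&G2=0&0=0 -> 1000
Step 5: G0=NOT G0=NOT 1=0 G1=G0&G3=1&0=0 G2=G2&G3=0&0=0 G3=G3&G2=0&0=0 -> 0000

0000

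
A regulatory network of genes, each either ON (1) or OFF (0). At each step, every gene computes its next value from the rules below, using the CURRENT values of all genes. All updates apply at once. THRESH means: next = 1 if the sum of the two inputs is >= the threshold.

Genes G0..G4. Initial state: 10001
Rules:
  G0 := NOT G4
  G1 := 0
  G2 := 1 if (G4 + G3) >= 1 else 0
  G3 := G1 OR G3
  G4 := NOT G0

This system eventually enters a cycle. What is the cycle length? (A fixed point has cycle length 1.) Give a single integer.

Answer: 2

Derivation:
Step 0: 10001
Step 1: G0=NOT G4=NOT 1=0 G1=0(const) G2=(1+0>=1)=1 G3=G1|G3=0|0=0 G4=NOT G0=NOT 1=0 -> 00100
Step 2: G0=NOT G4=NOT 0=1 G1=0(const) G2=(0+0>=1)=0 G3=G1|G3=0|0=0 G4=NOT G0=NOT 0=1 -> 10001
State from step 2 equals state from step 0 -> cycle length 2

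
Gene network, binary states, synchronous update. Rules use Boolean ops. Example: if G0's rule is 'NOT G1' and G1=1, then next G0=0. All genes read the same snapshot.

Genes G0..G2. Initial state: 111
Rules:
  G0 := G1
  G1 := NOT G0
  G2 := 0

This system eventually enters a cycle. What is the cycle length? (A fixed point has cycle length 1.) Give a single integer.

Answer: 4

Derivation:
Step 0: 111
Step 1: G0=G1=1 G1=NOT G0=NOT 1=0 G2=0(const) -> 100
Step 2: G0=G1=0 G1=NOT G0=NOT 1=0 G2=0(const) -> 000
Step 3: G0=G1=0 G1=NOT G0=NOT 0=1 G2=0(const) -> 010
Step 4: G0=G1=1 G1=NOT G0=NOT 0=1 G2=0(const) -> 110
Step 5: G0=G1=1 G1=NOT G0=NOT 1=0 G2=0(const) -> 100
State from step 5 equals state from step 1 -> cycle length 4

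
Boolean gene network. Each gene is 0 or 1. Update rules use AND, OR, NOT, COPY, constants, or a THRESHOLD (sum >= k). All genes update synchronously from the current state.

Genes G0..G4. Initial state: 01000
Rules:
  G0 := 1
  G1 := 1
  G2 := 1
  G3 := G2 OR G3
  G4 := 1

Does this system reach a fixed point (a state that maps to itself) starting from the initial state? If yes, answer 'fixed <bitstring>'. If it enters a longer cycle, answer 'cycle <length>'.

Step 0: 01000
Step 1: G0=1(const) G1=1(const) G2=1(const) G3=G2|G3=0|0=0 G4=1(const) -> 11101
Step 2: G0=1(const) G1=1(const) G2=1(const) G3=G2|G3=1|0=1 G4=1(const) -> 11111
Step 3: G0=1(const) G1=1(const) G2=1(const) G3=G2|G3=1|1=1 G4=1(const) -> 11111
Fixed point reached at step 2: 11111

Answer: fixed 11111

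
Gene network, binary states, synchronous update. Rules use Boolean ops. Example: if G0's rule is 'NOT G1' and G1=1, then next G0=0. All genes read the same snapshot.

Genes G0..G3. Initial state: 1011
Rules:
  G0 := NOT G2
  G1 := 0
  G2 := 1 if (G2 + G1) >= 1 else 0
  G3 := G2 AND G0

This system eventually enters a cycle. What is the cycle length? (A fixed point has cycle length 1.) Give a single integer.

Answer: 1

Derivation:
Step 0: 1011
Step 1: G0=NOT G2=NOT 1=0 G1=0(const) G2=(1+0>=1)=1 G3=G2&G0=1&1=1 -> 0011
Step 2: G0=NOT G2=NOT 1=0 G1=0(const) G2=(1+0>=1)=1 G3=G2&G0=1&0=0 -> 0010
Step 3: G0=NOT G2=NOT 1=0 G1=0(const) G2=(1+0>=1)=1 G3=G2&G0=1&0=0 -> 0010
State from step 3 equals state from step 2 -> cycle length 1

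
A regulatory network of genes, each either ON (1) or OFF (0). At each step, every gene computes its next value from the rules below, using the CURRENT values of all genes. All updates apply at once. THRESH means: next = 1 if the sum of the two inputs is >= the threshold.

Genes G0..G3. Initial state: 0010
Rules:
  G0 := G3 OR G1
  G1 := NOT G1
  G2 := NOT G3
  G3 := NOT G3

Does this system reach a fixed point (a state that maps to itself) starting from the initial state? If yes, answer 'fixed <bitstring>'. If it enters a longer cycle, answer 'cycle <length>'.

Answer: cycle 2

Derivation:
Step 0: 0010
Step 1: G0=G3|G1=0|0=0 G1=NOT G1=NOT 0=1 G2=NOT G3=NOT 0=1 G3=NOT G3=NOT 0=1 -> 0111
Step 2: G0=G3|G1=1|1=1 G1=NOT G1=NOT 1=0 G2=NOT G3=NOT 1=0 G3=NOT G3=NOT 1=0 -> 1000
Step 3: G0=G3|G1=0|0=0 G1=NOT G1=NOT 0=1 G2=NOT G3=NOT 0=1 G3=NOT G3=NOT 0=1 -> 0111
Cycle of length 2 starting at step 1 -> no fixed point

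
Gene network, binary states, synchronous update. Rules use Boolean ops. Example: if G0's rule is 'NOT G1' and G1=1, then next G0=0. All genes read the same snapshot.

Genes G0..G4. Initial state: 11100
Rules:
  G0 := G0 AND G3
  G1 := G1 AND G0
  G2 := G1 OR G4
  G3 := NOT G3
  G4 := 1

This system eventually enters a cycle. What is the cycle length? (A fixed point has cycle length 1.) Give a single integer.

Step 0: 11100
Step 1: G0=G0&G3=1&0=0 G1=G1&G0=1&1=1 G2=G1|G4=1|0=1 G3=NOT G3=NOT 0=1 G4=1(const) -> 01111
Step 2: G0=G0&G3=0&1=0 G1=G1&G0=1&0=0 G2=G1|G4=1|1=1 G3=NOT G3=NOT 1=0 G4=1(const) -> 00101
Step 3: G0=G0&G3=0&0=0 G1=G1&G0=0&0=0 G2=G1|G4=0|1=1 G3=NOT G3=NOT 0=1 G4=1(const) -> 00111
Step 4: G0=G0&G3=0&1=0 G1=G1&G0=0&0=0 G2=G1|G4=0|1=1 G3=NOT G3=NOT 1=0 G4=1(const) -> 00101
State from step 4 equals state from step 2 -> cycle length 2

Answer: 2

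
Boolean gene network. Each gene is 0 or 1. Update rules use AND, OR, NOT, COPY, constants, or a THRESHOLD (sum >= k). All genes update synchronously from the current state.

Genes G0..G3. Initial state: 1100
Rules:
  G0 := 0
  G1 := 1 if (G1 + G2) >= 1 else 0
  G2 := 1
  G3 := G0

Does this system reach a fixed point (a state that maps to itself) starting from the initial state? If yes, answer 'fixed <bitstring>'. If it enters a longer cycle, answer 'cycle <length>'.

Answer: fixed 0110

Derivation:
Step 0: 1100
Step 1: G0=0(const) G1=(1+0>=1)=1 G2=1(const) G3=G0=1 -> 0111
Step 2: G0=0(const) G1=(1+1>=1)=1 G2=1(const) G3=G0=0 -> 0110
Step 3: G0=0(const) G1=(1+1>=1)=1 G2=1(const) G3=G0=0 -> 0110
Fixed point reached at step 2: 0110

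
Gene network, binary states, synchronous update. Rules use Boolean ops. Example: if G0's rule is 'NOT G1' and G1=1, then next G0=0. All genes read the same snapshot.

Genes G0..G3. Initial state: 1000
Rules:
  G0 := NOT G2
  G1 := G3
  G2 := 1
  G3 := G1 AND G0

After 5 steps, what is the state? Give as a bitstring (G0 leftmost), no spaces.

Step 1: G0=NOT G2=NOT 0=1 G1=G3=0 G2=1(const) G3=G1&G0=0&1=0 -> 1010
Step 2: G0=NOT G2=NOT 1=0 G1=G3=0 G2=1(const) G3=G1&G0=0&1=0 -> 0010
Step 3: G0=NOT G2=NOT 1=0 G1=G3=0 G2=1(const) G3=G1&G0=0&0=0 -> 0010
Step 4: G0=NOT G2=NOT 1=0 G1=G3=0 G2=1(const) G3=G1&G0=0&0=0 -> 0010
Step 5: G0=NOT G2=NOT 1=0 G1=G3=0 G2=1(const) G3=G1&G0=0&0=0 -> 0010

0010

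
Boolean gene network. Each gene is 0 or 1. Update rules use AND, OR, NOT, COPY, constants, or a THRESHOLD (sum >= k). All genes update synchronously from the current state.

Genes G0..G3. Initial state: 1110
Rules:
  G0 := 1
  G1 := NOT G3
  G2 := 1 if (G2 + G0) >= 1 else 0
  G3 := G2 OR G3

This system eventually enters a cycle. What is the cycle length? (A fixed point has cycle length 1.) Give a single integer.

Answer: 1

Derivation:
Step 0: 1110
Step 1: G0=1(const) G1=NOT G3=NOT 0=1 G2=(1+1>=1)=1 G3=G2|G3=1|0=1 -> 1111
Step 2: G0=1(const) G1=NOT G3=NOT 1=0 G2=(1+1>=1)=1 G3=G2|G3=1|1=1 -> 1011
Step 3: G0=1(const) G1=NOT G3=NOT 1=0 G2=(1+1>=1)=1 G3=G2|G3=1|1=1 -> 1011
State from step 3 equals state from step 2 -> cycle length 1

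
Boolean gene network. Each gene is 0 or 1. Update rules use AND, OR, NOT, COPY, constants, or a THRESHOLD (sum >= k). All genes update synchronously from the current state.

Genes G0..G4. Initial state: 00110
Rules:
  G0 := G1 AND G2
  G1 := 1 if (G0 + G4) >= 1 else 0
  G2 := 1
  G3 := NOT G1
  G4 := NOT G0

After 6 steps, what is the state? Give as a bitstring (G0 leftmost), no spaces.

Step 1: G0=G1&G2=0&1=0 G1=(0+0>=1)=0 G2=1(const) G3=NOT G1=NOT 0=1 G4=NOT G0=NOT 0=1 -> 00111
Step 2: G0=G1&G2=0&1=0 G1=(0+1>=1)=1 G2=1(const) G3=NOT G1=NOT 0=1 G4=NOT G0=NOT 0=1 -> 01111
Step 3: G0=G1&G2=1&1=1 G1=(0+1>=1)=1 G2=1(const) G3=NOT G1=NOT 1=0 G4=NOT G0=NOT 0=1 -> 11101
Step 4: G0=G1&G2=1&1=1 G1=(1+1>=1)=1 G2=1(const) G3=NOT G1=NOT 1=0 G4=NOT G0=NOT 1=0 -> 11100
Step 5: G0=G1&G2=1&1=1 G1=(1+0>=1)=1 G2=1(const) G3=NOT G1=NOT 1=0 G4=NOT G0=NOT 1=0 -> 11100
Step 6: G0=G1&G2=1&1=1 G1=(1+0>=1)=1 G2=1(const) G3=NOT G1=NOT 1=0 G4=NOT G0=NOT 1=0 -> 11100

11100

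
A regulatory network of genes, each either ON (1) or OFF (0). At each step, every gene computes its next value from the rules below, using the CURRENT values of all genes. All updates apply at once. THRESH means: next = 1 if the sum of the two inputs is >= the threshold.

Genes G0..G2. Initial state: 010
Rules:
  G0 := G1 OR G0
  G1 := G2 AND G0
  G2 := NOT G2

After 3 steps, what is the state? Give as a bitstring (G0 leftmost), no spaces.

Step 1: G0=G1|G0=1|0=1 G1=G2&G0=0&0=0 G2=NOT G2=NOT 0=1 -> 101
Step 2: G0=G1|G0=0|1=1 G1=G2&G0=1&1=1 G2=NOT G2=NOT 1=0 -> 110
Step 3: G0=G1|G0=1|1=1 G1=G2&G0=0&1=0 G2=NOT G2=NOT 0=1 -> 101

101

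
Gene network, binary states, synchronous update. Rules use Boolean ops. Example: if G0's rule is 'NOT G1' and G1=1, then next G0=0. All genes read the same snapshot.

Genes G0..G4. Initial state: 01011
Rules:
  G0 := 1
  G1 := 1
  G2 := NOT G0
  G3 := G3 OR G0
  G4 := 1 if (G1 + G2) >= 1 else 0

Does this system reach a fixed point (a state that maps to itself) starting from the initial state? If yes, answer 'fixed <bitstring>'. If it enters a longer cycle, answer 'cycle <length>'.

Answer: fixed 11011

Derivation:
Step 0: 01011
Step 1: G0=1(const) G1=1(const) G2=NOT G0=NOT 0=1 G3=G3|G0=1|0=1 G4=(1+0>=1)=1 -> 11111
Step 2: G0=1(const) G1=1(const) G2=NOT G0=NOT 1=0 G3=G3|G0=1|1=1 G4=(1+1>=1)=1 -> 11011
Step 3: G0=1(const) G1=1(const) G2=NOT G0=NOT 1=0 G3=G3|G0=1|1=1 G4=(1+0>=1)=1 -> 11011
Fixed point reached at step 2: 11011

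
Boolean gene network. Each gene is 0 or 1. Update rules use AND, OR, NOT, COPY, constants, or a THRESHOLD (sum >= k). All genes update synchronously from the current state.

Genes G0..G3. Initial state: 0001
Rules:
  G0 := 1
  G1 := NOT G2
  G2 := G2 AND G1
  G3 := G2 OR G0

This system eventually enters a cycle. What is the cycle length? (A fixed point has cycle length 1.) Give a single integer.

Step 0: 0001
Step 1: G0=1(const) G1=NOT G2=NOT 0=1 G2=G2&G1=0&0=0 G3=G2|G0=0|0=0 -> 1100
Step 2: G0=1(const) G1=NOT G2=NOT 0=1 G2=G2&G1=0&1=0 G3=G2|G0=0|1=1 -> 1101
Step 3: G0=1(const) G1=NOT G2=NOT 0=1 G2=G2&G1=0&1=0 G3=G2|G0=0|1=1 -> 1101
State from step 3 equals state from step 2 -> cycle length 1

Answer: 1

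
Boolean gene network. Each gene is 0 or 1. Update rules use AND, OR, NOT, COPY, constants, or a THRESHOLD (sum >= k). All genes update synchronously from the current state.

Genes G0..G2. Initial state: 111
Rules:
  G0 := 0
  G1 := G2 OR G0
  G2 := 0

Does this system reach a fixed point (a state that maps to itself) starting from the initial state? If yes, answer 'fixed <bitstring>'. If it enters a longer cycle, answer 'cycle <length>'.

Step 0: 111
Step 1: G0=0(const) G1=G2|G0=1|1=1 G2=0(const) -> 010
Step 2: G0=0(const) G1=G2|G0=0|0=0 G2=0(const) -> 000
Step 3: G0=0(const) G1=G2|G0=0|0=0 G2=0(const) -> 000
Fixed point reached at step 2: 000

Answer: fixed 000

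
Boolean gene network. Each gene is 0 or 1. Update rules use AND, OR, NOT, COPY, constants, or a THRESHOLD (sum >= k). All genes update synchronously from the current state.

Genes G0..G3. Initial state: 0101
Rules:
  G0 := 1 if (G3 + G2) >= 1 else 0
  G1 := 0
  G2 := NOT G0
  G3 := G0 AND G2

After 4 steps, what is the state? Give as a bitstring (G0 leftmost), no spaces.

Step 1: G0=(1+0>=1)=1 G1=0(const) G2=NOT G0=NOT 0=1 G3=G0&G2=0&0=0 -> 1010
Step 2: G0=(0+1>=1)=1 G1=0(const) G2=NOT G0=NOT 1=0 G3=G0&G2=1&1=1 -> 1001
Step 3: G0=(1+0>=1)=1 G1=0(const) G2=NOT G0=NOT 1=0 G3=G0&G2=1&0=0 -> 1000
Step 4: G0=(0+0>=1)=0 G1=0(const) G2=NOT G0=NOT 1=0 G3=G0&G2=1&0=0 -> 0000

0000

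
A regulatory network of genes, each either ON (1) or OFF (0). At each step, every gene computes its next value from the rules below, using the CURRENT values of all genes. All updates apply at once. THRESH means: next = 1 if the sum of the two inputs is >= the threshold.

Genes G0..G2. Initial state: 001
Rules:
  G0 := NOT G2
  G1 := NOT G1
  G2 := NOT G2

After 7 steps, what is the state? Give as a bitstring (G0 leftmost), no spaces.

Step 1: G0=NOT G2=NOT 1=0 G1=NOT G1=NOT 0=1 G2=NOT G2=NOT 1=0 -> 010
Step 2: G0=NOT G2=NOT 0=1 G1=NOT G1=NOT 1=0 G2=NOT G2=NOT 0=1 -> 101
Step 3: G0=NOT G2=NOT 1=0 G1=NOT G1=NOT 0=1 G2=NOT G2=NOT 1=0 -> 010
Step 4: G0=NOT G2=NOT 0=1 G1=NOT G1=NOT 1=0 G2=NOT G2=NOT 0=1 -> 101
Step 5: G0=NOT G2=NOT 1=0 G1=NOT G1=NOT 0=1 G2=NOT G2=NOT 1=0 -> 010
Step 6: G0=NOT G2=NOT 0=1 G1=NOT G1=NOT 1=0 G2=NOT G2=NOT 0=1 -> 101
Step 7: G0=NOT G2=NOT 1=0 G1=NOT G1=NOT 0=1 G2=NOT G2=NOT 1=0 -> 010

010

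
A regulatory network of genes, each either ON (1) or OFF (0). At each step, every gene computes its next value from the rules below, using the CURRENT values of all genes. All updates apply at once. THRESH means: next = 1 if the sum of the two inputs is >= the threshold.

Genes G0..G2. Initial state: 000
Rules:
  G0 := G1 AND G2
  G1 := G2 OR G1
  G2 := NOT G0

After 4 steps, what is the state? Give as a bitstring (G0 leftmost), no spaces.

Step 1: G0=G1&G2=0&0=0 G1=G2|G1=0|0=0 G2=NOT G0=NOT 0=1 -> 001
Step 2: G0=G1&G2=0&1=0 G1=G2|G1=1|0=1 G2=NOT G0=NOT 0=1 -> 011
Step 3: G0=G1&G2=1&1=1 G1=G2|G1=1|1=1 G2=NOT G0=NOT 0=1 -> 111
Step 4: G0=G1&G2=1&1=1 G1=G2|G1=1|1=1 G2=NOT G0=NOT 1=0 -> 110

110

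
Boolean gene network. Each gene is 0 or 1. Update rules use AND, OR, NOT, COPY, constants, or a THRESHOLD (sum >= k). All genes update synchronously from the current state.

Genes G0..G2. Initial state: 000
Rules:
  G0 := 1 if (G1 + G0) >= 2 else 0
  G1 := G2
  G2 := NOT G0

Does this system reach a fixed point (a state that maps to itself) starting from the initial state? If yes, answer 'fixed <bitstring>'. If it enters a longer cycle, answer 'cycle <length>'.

Step 0: 000
Step 1: G0=(0+0>=2)=0 G1=G2=0 G2=NOT G0=NOT 0=1 -> 001
Step 2: G0=(0+0>=2)=0 G1=G2=1 G2=NOT G0=NOT 0=1 -> 011
Step 3: G0=(1+0>=2)=0 G1=G2=1 G2=NOT G0=NOT 0=1 -> 011
Fixed point reached at step 2: 011

Answer: fixed 011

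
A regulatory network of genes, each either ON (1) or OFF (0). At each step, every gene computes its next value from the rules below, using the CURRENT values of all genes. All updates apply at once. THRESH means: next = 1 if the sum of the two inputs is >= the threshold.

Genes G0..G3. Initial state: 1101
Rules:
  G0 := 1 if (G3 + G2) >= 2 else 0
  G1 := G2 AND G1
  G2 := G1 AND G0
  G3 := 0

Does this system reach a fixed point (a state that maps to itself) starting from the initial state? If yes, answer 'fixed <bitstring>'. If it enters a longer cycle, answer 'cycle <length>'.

Answer: fixed 0000

Derivation:
Step 0: 1101
Step 1: G0=(1+0>=2)=0 G1=G2&G1=0&1=0 G2=G1&G0=1&1=1 G3=0(const) -> 0010
Step 2: G0=(0+1>=2)=0 G1=G2&G1=1&0=0 G2=G1&G0=0&0=0 G3=0(const) -> 0000
Step 3: G0=(0+0>=2)=0 G1=G2&G1=0&0=0 G2=G1&G0=0&0=0 G3=0(const) -> 0000
Fixed point reached at step 2: 0000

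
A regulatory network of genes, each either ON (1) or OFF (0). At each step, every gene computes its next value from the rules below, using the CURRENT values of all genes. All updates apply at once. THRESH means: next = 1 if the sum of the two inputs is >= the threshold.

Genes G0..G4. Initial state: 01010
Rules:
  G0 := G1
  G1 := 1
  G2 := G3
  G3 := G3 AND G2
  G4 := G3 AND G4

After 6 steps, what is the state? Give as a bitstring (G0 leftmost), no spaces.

Step 1: G0=G1=1 G1=1(const) G2=G3=1 G3=G3&G2=1&0=0 G4=G3&G4=1&0=0 -> 11100
Step 2: G0=G1=1 G1=1(const) G2=G3=0 G3=G3&G2=0&1=0 G4=G3&G4=0&0=0 -> 11000
Step 3: G0=G1=1 G1=1(const) G2=G3=0 G3=G3&G2=0&0=0 G4=G3&G4=0&0=0 -> 11000
Step 4: G0=G1=1 G1=1(const) G2=G3=0 G3=G3&G2=0&0=0 G4=G3&G4=0&0=0 -> 11000
Step 5: G0=G1=1 G1=1(const) G2=G3=0 G3=G3&G2=0&0=0 G4=G3&G4=0&0=0 -> 11000
Step 6: G0=G1=1 G1=1(const) G2=G3=0 G3=G3&G2=0&0=0 G4=G3&G4=0&0=0 -> 11000

11000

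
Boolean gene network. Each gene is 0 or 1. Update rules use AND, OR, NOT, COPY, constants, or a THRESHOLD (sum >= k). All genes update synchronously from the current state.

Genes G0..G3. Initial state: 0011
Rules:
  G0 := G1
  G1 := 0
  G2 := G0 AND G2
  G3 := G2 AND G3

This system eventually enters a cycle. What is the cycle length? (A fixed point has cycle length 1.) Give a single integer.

Step 0: 0011
Step 1: G0=G1=0 G1=0(const) G2=G0&G2=0&1=0 G3=G2&G3=1&1=1 -> 0001
Step 2: G0=G1=0 G1=0(const) G2=G0&G2=0&0=0 G3=G2&G3=0&1=0 -> 0000
Step 3: G0=G1=0 G1=0(const) G2=G0&G2=0&0=0 G3=G2&G3=0&0=0 -> 0000
State from step 3 equals state from step 2 -> cycle length 1

Answer: 1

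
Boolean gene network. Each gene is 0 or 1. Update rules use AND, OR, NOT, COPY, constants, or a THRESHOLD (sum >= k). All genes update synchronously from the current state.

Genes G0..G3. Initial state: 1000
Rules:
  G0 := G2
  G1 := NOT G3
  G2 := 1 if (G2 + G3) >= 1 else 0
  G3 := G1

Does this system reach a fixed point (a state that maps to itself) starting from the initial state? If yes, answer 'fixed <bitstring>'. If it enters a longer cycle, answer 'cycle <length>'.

Answer: cycle 4

Derivation:
Step 0: 1000
Step 1: G0=G2=0 G1=NOT G3=NOT 0=1 G2=(0+0>=1)=0 G3=G1=0 -> 0100
Step 2: G0=G2=0 G1=NOT G3=NOT 0=1 G2=(0+0>=1)=0 G3=G1=1 -> 0101
Step 3: G0=G2=0 G1=NOT G3=NOT 1=0 G2=(0+1>=1)=1 G3=G1=1 -> 0011
Step 4: G0=G2=1 G1=NOT G3=NOT 1=0 G2=(1+1>=1)=1 G3=G1=0 -> 1010
Step 5: G0=G2=1 G1=NOT G3=NOT 0=1 G2=(1+0>=1)=1 G3=G1=0 -> 1110
Step 6: G0=G2=1 G1=NOT G3=NOT 0=1 G2=(1+0>=1)=1 G3=G1=1 -> 1111
Step 7: G0=G2=1 G1=NOT G3=NOT 1=0 G2=(1+1>=1)=1 G3=G1=1 -> 1011
Step 8: G0=G2=1 G1=NOT G3=NOT 1=0 G2=(1+1>=1)=1 G3=G1=0 -> 1010
Cycle of length 4 starting at step 4 -> no fixed point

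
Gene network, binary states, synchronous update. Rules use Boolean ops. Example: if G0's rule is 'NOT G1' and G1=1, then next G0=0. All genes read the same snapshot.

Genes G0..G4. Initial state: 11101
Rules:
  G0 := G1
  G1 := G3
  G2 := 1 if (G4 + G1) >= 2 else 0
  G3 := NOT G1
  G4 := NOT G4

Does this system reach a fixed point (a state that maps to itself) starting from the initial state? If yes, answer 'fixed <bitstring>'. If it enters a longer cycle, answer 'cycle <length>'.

Step 0: 11101
Step 1: G0=G1=1 G1=G3=0 G2=(1+1>=2)=1 G3=NOT G1=NOT 1=0 G4=NOT G4=NOT 1=0 -> 10100
Step 2: G0=G1=0 G1=G3=0 G2=(0+0>=2)=0 G3=NOT G1=NOT 0=1 G4=NOT G4=NOT 0=1 -> 00011
Step 3: G0=G1=0 G1=G3=1 G2=(1+0>=2)=0 G3=NOT G1=NOT 0=1 G4=NOT G4=NOT 1=0 -> 01010
Step 4: G0=G1=1 G1=G3=1 G2=(0+1>=2)=0 G3=NOT G1=NOT 1=0 G4=NOT G4=NOT 0=1 -> 11001
Step 5: G0=G1=1 G1=G3=0 G2=(1+1>=2)=1 G3=NOT G1=NOT 1=0 G4=NOT G4=NOT 1=0 -> 10100
Cycle of length 4 starting at step 1 -> no fixed point

Answer: cycle 4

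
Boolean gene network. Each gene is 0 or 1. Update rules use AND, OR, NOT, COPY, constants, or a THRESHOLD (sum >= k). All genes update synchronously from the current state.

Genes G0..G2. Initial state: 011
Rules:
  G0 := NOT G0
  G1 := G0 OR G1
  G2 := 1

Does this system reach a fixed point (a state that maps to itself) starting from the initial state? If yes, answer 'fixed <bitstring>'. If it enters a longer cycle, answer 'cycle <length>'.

Step 0: 011
Step 1: G0=NOT G0=NOT 0=1 G1=G0|G1=0|1=1 G2=1(const) -> 111
Step 2: G0=NOT G0=NOT 1=0 G1=G0|G1=1|1=1 G2=1(const) -> 011
Cycle of length 2 starting at step 0 -> no fixed point

Answer: cycle 2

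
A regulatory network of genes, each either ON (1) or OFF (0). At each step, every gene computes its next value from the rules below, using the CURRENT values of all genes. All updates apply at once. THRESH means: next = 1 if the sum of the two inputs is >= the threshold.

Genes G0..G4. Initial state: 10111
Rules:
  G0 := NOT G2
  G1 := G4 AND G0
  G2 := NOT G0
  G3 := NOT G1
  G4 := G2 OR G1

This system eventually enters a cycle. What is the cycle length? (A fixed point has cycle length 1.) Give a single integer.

Step 0: 10111
Step 1: G0=NOT G2=NOT 1=0 G1=G4&G0=1&1=1 G2=NOT G0=NOT 1=0 G3=NOT G1=NOT 0=1 G4=G2|G1=1|0=1 -> 01011
Step 2: G0=NOT G2=NOT 0=1 G1=G4&G0=1&0=0 G2=NOT G0=NOT 0=1 G3=NOT G1=NOT 1=0 G4=G2|G1=0|1=1 -> 10101
Step 3: G0=NOT G2=NOT 1=0 G1=G4&G0=1&1=1 G2=NOT G0=NOT 1=0 G3=NOT G1=NOT 0=1 G4=G2|G1=1|0=1 -> 01011
State from step 3 equals state from step 1 -> cycle length 2

Answer: 2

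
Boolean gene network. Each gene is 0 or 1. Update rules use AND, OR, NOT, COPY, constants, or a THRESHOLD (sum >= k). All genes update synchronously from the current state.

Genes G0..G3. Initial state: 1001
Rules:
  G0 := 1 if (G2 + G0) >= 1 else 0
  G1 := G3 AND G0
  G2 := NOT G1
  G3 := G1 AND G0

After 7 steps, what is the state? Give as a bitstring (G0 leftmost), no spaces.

Step 1: G0=(0+1>=1)=1 G1=G3&G0=1&1=1 G2=NOT G1=NOT 0=1 G3=G1&G0=0&1=0 -> 1110
Step 2: G0=(1+1>=1)=1 G1=G3&G0=0&1=0 G2=NOT G1=NOT 1=0 G3=G1&G0=1&1=1 -> 1001
Step 3: G0=(0+1>=1)=1 G1=G3&G0=1&1=1 G2=NOT G1=NOT 0=1 G3=G1&G0=0&1=0 -> 1110
Step 4: G0=(1+1>=1)=1 G1=G3&G0=0&1=0 G2=NOT G1=NOT 1=0 G3=G1&G0=1&1=1 -> 1001
Step 5: G0=(0+1>=1)=1 G1=G3&G0=1&1=1 G2=NOT G1=NOT 0=1 G3=G1&G0=0&1=0 -> 1110
Step 6: G0=(1+1>=1)=1 G1=G3&G0=0&1=0 G2=NOT G1=NOT 1=0 G3=G1&G0=1&1=1 -> 1001
Step 7: G0=(0+1>=1)=1 G1=G3&G0=1&1=1 G2=NOT G1=NOT 0=1 G3=G1&G0=0&1=0 -> 1110

1110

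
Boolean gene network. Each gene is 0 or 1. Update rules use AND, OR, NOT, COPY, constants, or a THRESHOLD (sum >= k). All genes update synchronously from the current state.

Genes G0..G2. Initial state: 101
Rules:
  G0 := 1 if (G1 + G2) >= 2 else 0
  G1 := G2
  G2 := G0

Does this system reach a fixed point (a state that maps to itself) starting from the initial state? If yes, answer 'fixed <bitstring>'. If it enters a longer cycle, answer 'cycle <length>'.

Answer: fixed 000

Derivation:
Step 0: 101
Step 1: G0=(0+1>=2)=0 G1=G2=1 G2=G0=1 -> 011
Step 2: G0=(1+1>=2)=1 G1=G2=1 G2=G0=0 -> 110
Step 3: G0=(1+0>=2)=0 G1=G2=0 G2=G0=1 -> 001
Step 4: G0=(0+1>=2)=0 G1=G2=1 G2=G0=0 -> 010
Step 5: G0=(1+0>=2)=0 G1=G2=0 G2=G0=0 -> 000
Step 6: G0=(0+0>=2)=0 G1=G2=0 G2=G0=0 -> 000
Fixed point reached at step 5: 000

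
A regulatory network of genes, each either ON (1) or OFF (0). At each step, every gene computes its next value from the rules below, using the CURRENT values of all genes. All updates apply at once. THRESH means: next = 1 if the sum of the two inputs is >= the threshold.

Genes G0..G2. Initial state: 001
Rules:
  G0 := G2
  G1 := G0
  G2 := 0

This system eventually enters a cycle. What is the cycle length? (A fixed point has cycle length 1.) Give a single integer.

Answer: 1

Derivation:
Step 0: 001
Step 1: G0=G2=1 G1=G0=0 G2=0(const) -> 100
Step 2: G0=G2=0 G1=G0=1 G2=0(const) -> 010
Step 3: G0=G2=0 G1=G0=0 G2=0(const) -> 000
Step 4: G0=G2=0 G1=G0=0 G2=0(const) -> 000
State from step 4 equals state from step 3 -> cycle length 1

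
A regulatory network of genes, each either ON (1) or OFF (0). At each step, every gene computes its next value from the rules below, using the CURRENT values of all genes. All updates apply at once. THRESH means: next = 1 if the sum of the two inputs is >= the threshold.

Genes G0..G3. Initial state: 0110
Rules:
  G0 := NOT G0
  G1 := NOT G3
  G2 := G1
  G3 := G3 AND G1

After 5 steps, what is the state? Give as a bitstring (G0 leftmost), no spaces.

Step 1: G0=NOT G0=NOT 0=1 G1=NOT G3=NOT 0=1 G2=G1=1 G3=G3&G1=0&1=0 -> 1110
Step 2: G0=NOT G0=NOT 1=0 G1=NOT G3=NOT 0=1 G2=G1=1 G3=G3&G1=0&1=0 -> 0110
Step 3: G0=NOT G0=NOT 0=1 G1=NOT G3=NOT 0=1 G2=G1=1 G3=G3&G1=0&1=0 -> 1110
Step 4: G0=NOT G0=NOT 1=0 G1=NOT G3=NOT 0=1 G2=G1=1 G3=G3&G1=0&1=0 -> 0110
Step 5: G0=NOT G0=NOT 0=1 G1=NOT G3=NOT 0=1 G2=G1=1 G3=G3&G1=0&1=0 -> 1110

1110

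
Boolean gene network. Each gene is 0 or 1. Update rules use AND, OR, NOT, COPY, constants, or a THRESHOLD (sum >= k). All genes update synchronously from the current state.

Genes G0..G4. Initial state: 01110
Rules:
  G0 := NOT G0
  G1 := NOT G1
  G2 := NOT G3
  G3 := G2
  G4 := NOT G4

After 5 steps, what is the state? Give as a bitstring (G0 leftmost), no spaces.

Step 1: G0=NOT G0=NOT 0=1 G1=NOT G1=NOT 1=0 G2=NOT G3=NOT 1=0 G3=G2=1 G4=NOT G4=NOT 0=1 -> 10011
Step 2: G0=NOT G0=NOT 1=0 G1=NOT G1=NOT 0=1 G2=NOT G3=NOT 1=0 G3=G2=0 G4=NOT G4=NOT 1=0 -> 01000
Step 3: G0=NOT G0=NOT 0=1 G1=NOT G1=NOT 1=0 G2=NOT G3=NOT 0=1 G3=G2=0 G4=NOT G4=NOT 0=1 -> 10101
Step 4: G0=NOT G0=NOT 1=0 G1=NOT G1=NOT 0=1 G2=NOT G3=NOT 0=1 G3=G2=1 G4=NOT G4=NOT 1=0 -> 01110
Step 5: G0=NOT G0=NOT 0=1 G1=NOT G1=NOT 1=0 G2=NOT G3=NOT 1=0 G3=G2=1 G4=NOT G4=NOT 0=1 -> 10011

10011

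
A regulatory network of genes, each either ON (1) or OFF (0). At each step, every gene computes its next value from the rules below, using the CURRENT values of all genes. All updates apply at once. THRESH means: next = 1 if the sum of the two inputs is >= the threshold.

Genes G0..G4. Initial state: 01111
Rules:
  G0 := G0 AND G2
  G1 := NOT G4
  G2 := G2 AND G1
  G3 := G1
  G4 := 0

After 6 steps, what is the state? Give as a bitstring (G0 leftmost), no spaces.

Step 1: G0=G0&G2=0&1=0 G1=NOT G4=NOT 1=0 G2=G2&G1=1&1=1 G3=G1=1 G4=0(const) -> 00110
Step 2: G0=G0&G2=0&1=0 G1=NOT G4=NOT 0=1 G2=G2&G1=1&0=0 G3=G1=0 G4=0(const) -> 01000
Step 3: G0=G0&G2=0&0=0 G1=NOT G4=NOT 0=1 G2=G2&G1=0&1=0 G3=G1=1 G4=0(const) -> 01010
Step 4: G0=G0&G2=0&0=0 G1=NOT G4=NOT 0=1 G2=G2&G1=0&1=0 G3=G1=1 G4=0(const) -> 01010
Step 5: G0=G0&G2=0&0=0 G1=NOT G4=NOT 0=1 G2=G2&G1=0&1=0 G3=G1=1 G4=0(const) -> 01010
Step 6: G0=G0&G2=0&0=0 G1=NOT G4=NOT 0=1 G2=G2&G1=0&1=0 G3=G1=1 G4=0(const) -> 01010

01010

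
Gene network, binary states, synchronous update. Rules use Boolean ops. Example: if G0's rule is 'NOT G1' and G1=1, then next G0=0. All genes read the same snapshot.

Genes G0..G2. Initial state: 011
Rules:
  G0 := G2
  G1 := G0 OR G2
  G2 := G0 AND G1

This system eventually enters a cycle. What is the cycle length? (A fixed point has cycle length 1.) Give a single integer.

Answer: 2

Derivation:
Step 0: 011
Step 1: G0=G2=1 G1=G0|G2=0|1=1 G2=G0&G1=0&1=0 -> 110
Step 2: G0=G2=0 G1=G0|G2=1|0=1 G2=G0&G1=1&1=1 -> 011
State from step 2 equals state from step 0 -> cycle length 2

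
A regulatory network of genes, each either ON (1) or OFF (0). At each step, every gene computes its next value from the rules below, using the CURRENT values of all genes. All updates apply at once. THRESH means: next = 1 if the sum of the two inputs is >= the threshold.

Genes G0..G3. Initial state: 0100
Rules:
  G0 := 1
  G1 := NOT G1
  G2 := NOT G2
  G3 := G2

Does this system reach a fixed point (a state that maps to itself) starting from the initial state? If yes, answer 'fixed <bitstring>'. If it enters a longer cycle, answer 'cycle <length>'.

Step 0: 0100
Step 1: G0=1(const) G1=NOT G1=NOT 1=0 G2=NOT G2=NOT 0=1 G3=G2=0 -> 1010
Step 2: G0=1(const) G1=NOT G1=NOT 0=1 G2=NOT G2=NOT 1=0 G3=G2=1 -> 1101
Step 3: G0=1(const) G1=NOT G1=NOT 1=0 G2=NOT G2=NOT 0=1 G3=G2=0 -> 1010
Cycle of length 2 starting at step 1 -> no fixed point

Answer: cycle 2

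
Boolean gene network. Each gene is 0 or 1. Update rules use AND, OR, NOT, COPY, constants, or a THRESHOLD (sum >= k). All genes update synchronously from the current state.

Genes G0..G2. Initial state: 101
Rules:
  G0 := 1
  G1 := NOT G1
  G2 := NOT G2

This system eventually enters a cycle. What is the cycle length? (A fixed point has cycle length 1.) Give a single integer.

Step 0: 101
Step 1: G0=1(const) G1=NOT G1=NOT 0=1 G2=NOT G2=NOT 1=0 -> 110
Step 2: G0=1(const) G1=NOT G1=NOT 1=0 G2=NOT G2=NOT 0=1 -> 101
State from step 2 equals state from step 0 -> cycle length 2

Answer: 2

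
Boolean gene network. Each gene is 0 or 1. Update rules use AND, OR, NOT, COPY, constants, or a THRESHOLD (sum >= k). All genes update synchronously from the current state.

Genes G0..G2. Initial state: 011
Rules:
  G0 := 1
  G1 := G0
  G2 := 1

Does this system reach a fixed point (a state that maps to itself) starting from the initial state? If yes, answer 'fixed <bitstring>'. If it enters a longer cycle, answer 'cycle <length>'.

Answer: fixed 111

Derivation:
Step 0: 011
Step 1: G0=1(const) G1=G0=0 G2=1(const) -> 101
Step 2: G0=1(const) G1=G0=1 G2=1(const) -> 111
Step 3: G0=1(const) G1=G0=1 G2=1(const) -> 111
Fixed point reached at step 2: 111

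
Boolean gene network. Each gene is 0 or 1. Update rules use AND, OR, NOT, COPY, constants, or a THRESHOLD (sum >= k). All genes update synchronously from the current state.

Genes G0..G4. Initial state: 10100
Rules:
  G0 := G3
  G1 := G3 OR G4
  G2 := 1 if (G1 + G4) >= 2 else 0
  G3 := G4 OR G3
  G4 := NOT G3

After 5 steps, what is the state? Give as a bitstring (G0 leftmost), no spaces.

Step 1: G0=G3=0 G1=G3|G4=0|0=0 G2=(0+0>=2)=0 G3=G4|G3=0|0=0 G4=NOT G3=NOT 0=1 -> 00001
Step 2: G0=G3=0 G1=G3|G4=0|1=1 G2=(0+1>=2)=0 G3=G4|G3=1|0=1 G4=NOT G3=NOT 0=1 -> 01011
Step 3: G0=G3=1 G1=G3|G4=1|1=1 G2=(1+1>=2)=1 G3=G4|G3=1|1=1 G4=NOT G3=NOT 1=0 -> 11110
Step 4: G0=G3=1 G1=G3|G4=1|0=1 G2=(1+0>=2)=0 G3=G4|G3=0|1=1 G4=NOT G3=NOT 1=0 -> 11010
Step 5: G0=G3=1 G1=G3|G4=1|0=1 G2=(1+0>=2)=0 G3=G4|G3=0|1=1 G4=NOT G3=NOT 1=0 -> 11010

11010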